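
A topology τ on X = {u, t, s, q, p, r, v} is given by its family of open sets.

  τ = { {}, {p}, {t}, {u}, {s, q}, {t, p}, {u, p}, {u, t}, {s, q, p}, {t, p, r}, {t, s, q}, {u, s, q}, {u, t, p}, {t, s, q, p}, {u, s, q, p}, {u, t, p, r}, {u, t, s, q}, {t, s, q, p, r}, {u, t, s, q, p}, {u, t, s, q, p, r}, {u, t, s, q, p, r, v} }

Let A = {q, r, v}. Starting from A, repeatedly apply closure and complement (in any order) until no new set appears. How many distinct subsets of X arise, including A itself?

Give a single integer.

10

closure: X∖int(X∖A) = X∖{u, t, p} = {s, q, r, v}
Let k=closure and c=complement:
  1. A     = {q, r, v}
  2. kA    = {s, q, r, v}
  3. cA    = {u, t, s, p}
  4. ckA   = {u, t, p}
  5. kcA   = {u, t, s, q, p, r, v}
  6. kckA  = {u, t, p, r, v}
  7. ckcA  = {}
  8. ckckA = {s, q}
  9. kckckA = {s, q, v}
  10. ckckckA = {u, t, p, r}
— saturated at 10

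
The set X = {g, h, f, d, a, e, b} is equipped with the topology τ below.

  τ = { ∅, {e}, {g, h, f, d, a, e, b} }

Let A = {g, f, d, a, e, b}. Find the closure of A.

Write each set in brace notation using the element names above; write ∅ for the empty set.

closure: X∖int(X∖A) = X∖∅ = {g, h, f, d, a, e, b}

{g, h, f, d, a, e, b}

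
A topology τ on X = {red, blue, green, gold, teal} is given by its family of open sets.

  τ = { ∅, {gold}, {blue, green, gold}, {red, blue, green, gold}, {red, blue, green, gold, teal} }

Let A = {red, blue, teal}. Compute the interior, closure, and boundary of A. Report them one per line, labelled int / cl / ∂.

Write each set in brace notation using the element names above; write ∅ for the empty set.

open subsets of A: ∅; so int(A) = ∅
closure: X∖int(X∖A) = X∖{gold} = {red, blue, green, teal}
∂A = {red, blue, green, teal} minus ∅ = {red, blue, green, teal}

int(A) = ∅
cl(A)  = {red, blue, green, teal}
∂A     = {red, blue, green, teal}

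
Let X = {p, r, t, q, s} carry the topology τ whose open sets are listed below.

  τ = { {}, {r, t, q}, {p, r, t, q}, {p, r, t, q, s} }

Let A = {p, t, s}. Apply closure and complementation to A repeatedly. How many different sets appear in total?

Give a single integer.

4

cl via duality: int({r, q}) = {}, so X∖{} = {p, r, t, q, s}
Write k for closure, c for complement:
  1. A     = {p, t, s}
  2. kA    = {p, r, t, q, s}
  3. cA    = {r, q}
  4. ckA   = {}
applying k or c yields no new set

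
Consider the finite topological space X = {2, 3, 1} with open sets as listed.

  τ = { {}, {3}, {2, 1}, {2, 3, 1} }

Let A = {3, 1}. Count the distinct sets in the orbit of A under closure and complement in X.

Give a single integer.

6

complement {2}; its interior {}; cl(A) = X∖{} = {2, 3, 1}
With k = closure, c = complement:
  1. A     = {3, 1}
  2. kA    = {2, 3, 1}
  3. cA    = {2}
  4. ckA   = {}
  5. kcA   = {2, 1}
  6. ckcA  = {3}
k, c of each give nothing new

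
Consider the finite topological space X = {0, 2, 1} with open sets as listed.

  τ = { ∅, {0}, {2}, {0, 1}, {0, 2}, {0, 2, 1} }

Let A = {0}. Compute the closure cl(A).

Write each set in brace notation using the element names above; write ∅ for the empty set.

{0, 1}

complement {2, 1}; its interior {2}; cl(A) = X∖{2} = {0, 1}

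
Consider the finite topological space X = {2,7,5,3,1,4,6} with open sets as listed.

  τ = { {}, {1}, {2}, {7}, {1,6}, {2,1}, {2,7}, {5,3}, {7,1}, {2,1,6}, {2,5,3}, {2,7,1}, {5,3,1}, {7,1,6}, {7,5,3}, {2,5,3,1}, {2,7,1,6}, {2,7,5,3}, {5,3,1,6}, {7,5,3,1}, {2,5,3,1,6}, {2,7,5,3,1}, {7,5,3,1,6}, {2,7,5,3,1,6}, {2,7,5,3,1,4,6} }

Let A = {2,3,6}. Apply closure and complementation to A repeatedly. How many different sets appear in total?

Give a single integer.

cl via duality: int({7,5,1,4}) = {7,1}, so X∖{7,1} = {2,5,3,4,6}
Write k for closure, c for complement:
  1. A     = {2,3,6}
  2. kA    = {2,5,3,4,6}
  3. cA    = {7,5,1,4}
  4. ckA   = {7,1}
  5. kcA   = {7,5,3,1,4,6}
  6. kckA  = {7,1,4,6}
  7. ckcA  = {2}
  8. ckckA = {2,5,3}
  9. kckcA = {2,4}
  10. kckckA = {2,5,3,4}
  11. ckckcA = {7,5,3,1,6}
  12. ckckckA = {7,1,6}
applying k or c yields no new set

12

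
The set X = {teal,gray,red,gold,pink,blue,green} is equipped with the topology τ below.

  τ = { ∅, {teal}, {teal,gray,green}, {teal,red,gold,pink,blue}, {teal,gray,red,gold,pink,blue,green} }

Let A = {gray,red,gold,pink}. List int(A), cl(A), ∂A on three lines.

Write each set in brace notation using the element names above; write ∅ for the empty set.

int(A) = ∅
cl(A)  = {gray,red,gold,pink,blue,green}
∂A     = {gray,red,gold,pink,blue,green}

opens ⊆ A: ∅; union → int = ∅
complement {teal,blue,green}; its interior {teal}; cl(A) = X∖{teal} = {gray,red,gold,pink,blue,green}
boundary = {gray,red,gold,pink,blue,green} ∖ ∅ = {gray,red,gold,pink,blue,green}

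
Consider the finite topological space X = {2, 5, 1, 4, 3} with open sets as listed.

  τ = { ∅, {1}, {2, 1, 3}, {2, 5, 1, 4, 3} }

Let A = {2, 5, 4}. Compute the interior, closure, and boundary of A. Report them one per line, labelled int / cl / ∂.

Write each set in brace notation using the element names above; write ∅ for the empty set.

opens ⊆ A: ∅; union → int = ∅
complement {1, 3}; its interior {1}; cl(A) = X∖{1} = {2, 5, 4, 3}
boundary = {2, 5, 4, 3} ∖ ∅ = {2, 5, 4, 3}

int(A) = ∅
cl(A)  = {2, 5, 4, 3}
∂A     = {2, 5, 4, 3}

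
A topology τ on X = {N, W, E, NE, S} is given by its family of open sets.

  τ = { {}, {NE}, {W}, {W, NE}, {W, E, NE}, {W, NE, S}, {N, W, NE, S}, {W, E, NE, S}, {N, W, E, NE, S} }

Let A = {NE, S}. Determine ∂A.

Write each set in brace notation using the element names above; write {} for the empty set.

U open, U⊆A: {}, {NE}. int(A) = ⋃ = {NE}
X∖A={N, W, E}, int(X∖A)={W}, hence cl(A)={N, E, NE, S}
∂A: remove int from cl → {N, E, S}

{N, E, S}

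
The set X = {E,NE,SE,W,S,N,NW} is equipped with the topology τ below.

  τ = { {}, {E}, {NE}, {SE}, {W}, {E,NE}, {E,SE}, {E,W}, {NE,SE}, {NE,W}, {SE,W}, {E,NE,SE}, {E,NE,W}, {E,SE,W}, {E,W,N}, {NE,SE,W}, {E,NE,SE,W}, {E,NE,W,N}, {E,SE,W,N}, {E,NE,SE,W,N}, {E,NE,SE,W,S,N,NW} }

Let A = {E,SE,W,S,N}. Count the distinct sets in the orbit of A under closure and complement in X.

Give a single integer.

6

cl via duality: int({NE,NW}) = {NE}, so X∖{NE} = {E,SE,W,S,N,NW}
Write k for closure, c for complement:
  1. A     = {E,SE,W,S,N}
  2. kA    = {E,SE,W,S,N,NW}
  3. cA    = {NE,NW}
  4. ckA   = {NE}
  5. kcA   = {NE,S,NW}
  6. ckcA  = {E,SE,W,N}
applying k or c yields no new set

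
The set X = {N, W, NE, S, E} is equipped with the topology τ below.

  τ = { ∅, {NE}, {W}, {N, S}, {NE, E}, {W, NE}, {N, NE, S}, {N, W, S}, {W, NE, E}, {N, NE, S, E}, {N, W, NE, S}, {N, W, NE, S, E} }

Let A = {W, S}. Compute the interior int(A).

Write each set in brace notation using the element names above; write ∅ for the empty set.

{W}

opens ⊆ A: ∅, {W}; union → int = {W}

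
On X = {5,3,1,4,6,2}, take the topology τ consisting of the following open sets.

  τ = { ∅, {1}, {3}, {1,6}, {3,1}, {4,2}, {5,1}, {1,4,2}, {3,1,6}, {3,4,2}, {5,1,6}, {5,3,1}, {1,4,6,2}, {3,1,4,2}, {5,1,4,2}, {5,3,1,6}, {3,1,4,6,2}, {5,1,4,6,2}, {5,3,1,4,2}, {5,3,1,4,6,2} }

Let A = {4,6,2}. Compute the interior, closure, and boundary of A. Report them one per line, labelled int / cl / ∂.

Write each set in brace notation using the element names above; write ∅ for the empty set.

interior: largest open inside A is {4,2} (from ∅, {4,2})
cl via duality: int({5,3,1}) = {5,3,1}, so X∖{5,3,1} = {4,6,2}
cl∖int = {6}

int(A) = {4,2}
cl(A)  = {4,6,2}
∂A     = {6}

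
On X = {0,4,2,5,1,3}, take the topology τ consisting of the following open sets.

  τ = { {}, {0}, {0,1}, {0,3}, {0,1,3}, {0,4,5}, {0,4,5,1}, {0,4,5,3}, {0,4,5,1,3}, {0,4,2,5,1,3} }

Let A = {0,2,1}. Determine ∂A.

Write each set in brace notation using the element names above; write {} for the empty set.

{4,2,5,3}

interior: largest open inside A is {0,1} (from {}, {0}, {0,1})
cl via duality: int({4,5,3}) = {}, so X∖{} = {0,4,2,5,1,3}
cl∖int = {4,2,5,3}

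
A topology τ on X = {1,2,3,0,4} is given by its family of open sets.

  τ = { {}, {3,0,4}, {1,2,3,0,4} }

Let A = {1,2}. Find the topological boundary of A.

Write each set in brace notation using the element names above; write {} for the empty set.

open subsets of A: {}; so int(A) = {}
closure: X∖int(X∖A) = X∖{3,0,4} = {1,2}
∂A = {1,2} minus {} = {1,2}

{1,2}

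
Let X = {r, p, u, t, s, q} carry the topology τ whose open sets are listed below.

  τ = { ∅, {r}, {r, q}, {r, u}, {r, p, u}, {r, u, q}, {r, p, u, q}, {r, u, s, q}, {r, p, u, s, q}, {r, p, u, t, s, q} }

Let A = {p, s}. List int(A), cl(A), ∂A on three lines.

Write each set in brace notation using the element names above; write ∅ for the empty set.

open subsets of A: ∅; so int(A) = ∅
closure: X∖int(X∖A) = X∖{r, u, q} = {p, t, s}
∂A = {p, t, s} minus ∅ = {p, t, s}

int(A) = ∅
cl(A)  = {p, t, s}
∂A     = {p, t, s}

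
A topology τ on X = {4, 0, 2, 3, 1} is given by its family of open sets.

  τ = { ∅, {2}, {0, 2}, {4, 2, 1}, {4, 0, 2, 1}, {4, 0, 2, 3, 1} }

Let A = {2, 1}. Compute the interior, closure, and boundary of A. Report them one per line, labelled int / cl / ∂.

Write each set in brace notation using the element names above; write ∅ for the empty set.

int(A) = {2}
cl(A)  = {4, 0, 2, 3, 1}
∂A     = {4, 0, 3, 1}

interior: largest open inside A is {2} (from ∅, {2})
cl via duality: int({4, 0, 3}) = ∅, so X∖∅ = {4, 0, 2, 3, 1}
cl∖int = {4, 0, 3, 1}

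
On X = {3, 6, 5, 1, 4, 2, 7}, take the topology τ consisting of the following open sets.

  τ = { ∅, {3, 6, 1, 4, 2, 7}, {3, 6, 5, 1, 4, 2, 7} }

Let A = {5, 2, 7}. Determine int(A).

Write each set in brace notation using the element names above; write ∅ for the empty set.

∅

interior: largest open inside A is ∅ (from ∅)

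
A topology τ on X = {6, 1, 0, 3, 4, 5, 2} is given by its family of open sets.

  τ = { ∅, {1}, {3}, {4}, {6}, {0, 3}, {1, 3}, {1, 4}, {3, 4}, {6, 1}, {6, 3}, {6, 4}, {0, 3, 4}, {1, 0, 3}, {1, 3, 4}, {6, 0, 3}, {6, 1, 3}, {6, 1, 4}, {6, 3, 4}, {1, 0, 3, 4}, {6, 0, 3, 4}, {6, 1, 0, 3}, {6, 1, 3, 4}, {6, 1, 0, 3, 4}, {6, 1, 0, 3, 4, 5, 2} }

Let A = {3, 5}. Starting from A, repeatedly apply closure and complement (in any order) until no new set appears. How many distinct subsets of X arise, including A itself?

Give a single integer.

8

closure: X∖int(X∖A) = X∖{6, 1, 4} = {0, 3, 5, 2}
Let k=closure and c=complement:
  1. A     = {3, 5}
  2. kA    = {0, 3, 5, 2}
  3. cA    = {6, 1, 0, 4, 2}
  4. ckA   = {6, 1, 4}
  5. kcA   = {6, 1, 0, 4, 5, 2}
  6. kckA  = {6, 1, 4, 5, 2}
  7. ckcA  = {3}
  8. ckckA = {0, 3}
— saturated at 8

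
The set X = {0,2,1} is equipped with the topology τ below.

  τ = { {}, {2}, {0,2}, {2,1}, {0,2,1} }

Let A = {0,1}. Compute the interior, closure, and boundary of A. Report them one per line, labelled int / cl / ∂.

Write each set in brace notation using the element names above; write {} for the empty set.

open subsets of A: {}; so int(A) = {}
closure: X∖int(X∖A) = X∖{2} = {0,1}
∂A = {0,1} minus {} = {0,1}

int(A) = {}
cl(A)  = {0,1}
∂A     = {0,1}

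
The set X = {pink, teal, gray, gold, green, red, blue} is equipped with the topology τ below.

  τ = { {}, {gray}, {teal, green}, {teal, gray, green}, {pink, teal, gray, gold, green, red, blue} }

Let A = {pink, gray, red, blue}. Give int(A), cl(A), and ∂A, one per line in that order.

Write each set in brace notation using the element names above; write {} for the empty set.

open subsets of A: {}, {gray}; so int(A) = {gray}
closure: X∖int(X∖A) = X∖{teal, green} = {pink, gray, gold, red, blue}
∂A = {pink, gray, gold, red, blue} minus {gray} = {pink, gold, red, blue}

int(A) = {gray}
cl(A)  = {pink, gray, gold, red, blue}
∂A     = {pink, gold, red, blue}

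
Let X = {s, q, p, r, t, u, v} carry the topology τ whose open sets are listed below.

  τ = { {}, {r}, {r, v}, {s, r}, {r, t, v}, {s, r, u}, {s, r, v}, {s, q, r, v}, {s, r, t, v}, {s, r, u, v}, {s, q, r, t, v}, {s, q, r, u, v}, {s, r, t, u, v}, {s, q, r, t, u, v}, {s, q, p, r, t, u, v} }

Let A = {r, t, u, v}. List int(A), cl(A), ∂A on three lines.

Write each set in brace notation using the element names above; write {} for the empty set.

open subsets of A: {}, {r}, {r, v}, {r, t, v}; so int(A) = {r, t, v}
closure: X∖int(X∖A) = X∖{} = {s, q, p, r, t, u, v}
∂A = {s, q, p, r, t, u, v} minus {r, t, v} = {s, q, p, u}

int(A) = {r, t, v}
cl(A)  = {s, q, p, r, t, u, v}
∂A     = {s, q, p, u}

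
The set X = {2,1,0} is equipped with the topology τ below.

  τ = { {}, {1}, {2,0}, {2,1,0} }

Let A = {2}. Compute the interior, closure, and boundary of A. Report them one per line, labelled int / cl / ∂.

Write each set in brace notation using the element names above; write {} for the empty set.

open subsets of A: {}; so int(A) = {}
closure: X∖int(X∖A) = X∖{1} = {2,0}
∂A = {2,0} minus {} = {2,0}

int(A) = {}
cl(A)  = {2,0}
∂A     = {2,0}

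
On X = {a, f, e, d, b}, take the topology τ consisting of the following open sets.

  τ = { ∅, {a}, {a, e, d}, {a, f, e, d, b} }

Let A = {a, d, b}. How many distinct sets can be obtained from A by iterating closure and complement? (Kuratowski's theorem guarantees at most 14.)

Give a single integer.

6

complement {f, e}; its interior ∅; cl(A) = X∖∅ = {a, f, e, d, b}
With k = closure, c = complement:
  1. A     = {a, d, b}
  2. kA    = {a, f, e, d, b}
  3. cA    = {f, e}
  4. ckA   = ∅
  5. kcA   = {f, e, d, b}
  6. ckcA  = {a}
k, c of each give nothing new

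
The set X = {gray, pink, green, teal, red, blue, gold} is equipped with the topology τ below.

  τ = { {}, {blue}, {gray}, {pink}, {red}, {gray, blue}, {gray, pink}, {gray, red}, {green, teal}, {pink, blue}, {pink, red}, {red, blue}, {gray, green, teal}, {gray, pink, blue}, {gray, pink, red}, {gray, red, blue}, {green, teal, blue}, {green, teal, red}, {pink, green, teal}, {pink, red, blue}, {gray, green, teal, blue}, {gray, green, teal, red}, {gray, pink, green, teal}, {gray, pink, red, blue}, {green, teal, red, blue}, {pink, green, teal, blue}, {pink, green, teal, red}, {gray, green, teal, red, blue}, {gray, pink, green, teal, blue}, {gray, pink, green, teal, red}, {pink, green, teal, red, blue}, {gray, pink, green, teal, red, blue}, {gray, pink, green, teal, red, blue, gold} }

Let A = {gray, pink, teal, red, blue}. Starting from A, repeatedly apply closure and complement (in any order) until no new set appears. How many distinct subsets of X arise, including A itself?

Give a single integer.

complement {green, gold}; its interior {}; cl(A) = X∖{} = {gray, pink, green, teal, red, blue, gold}
With k = closure, c = complement:
  1. A     = {gray, pink, teal, red, blue}
  2. kA    = {gray, pink, green, teal, red, blue, gold}
  3. cA    = {green, gold}
  4. ckA   = {}
  5. kcA   = {green, teal, gold}
  6. ckcA  = {gray, pink, red, blue}
  7. kckcA = {gray, pink, red, blue, gold}
  8. ckckcA = {green, teal}
k, c of each give nothing new

8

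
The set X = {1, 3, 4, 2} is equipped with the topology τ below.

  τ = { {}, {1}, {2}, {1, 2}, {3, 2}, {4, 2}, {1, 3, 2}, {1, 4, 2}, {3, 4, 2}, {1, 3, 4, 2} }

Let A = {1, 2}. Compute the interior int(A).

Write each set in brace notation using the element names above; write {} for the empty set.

U open, U⊆A: {}, {2}, {1}, {1, 2}. int(A) = ⋃ = {1, 2}

{1, 2}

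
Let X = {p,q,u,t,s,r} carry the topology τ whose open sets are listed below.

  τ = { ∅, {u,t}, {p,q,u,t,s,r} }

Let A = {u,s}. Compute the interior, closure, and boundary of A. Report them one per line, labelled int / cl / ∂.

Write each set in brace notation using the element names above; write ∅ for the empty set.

opens ⊆ A: ∅; union → int = ∅
complement {p,q,t,r}; its interior ∅; cl(A) = X∖∅ = {p,q,u,t,s,r}
boundary = {p,q,u,t,s,r} ∖ ∅ = {p,q,u,t,s,r}

int(A) = ∅
cl(A)  = {p,q,u,t,s,r}
∂A     = {p,q,u,t,s,r}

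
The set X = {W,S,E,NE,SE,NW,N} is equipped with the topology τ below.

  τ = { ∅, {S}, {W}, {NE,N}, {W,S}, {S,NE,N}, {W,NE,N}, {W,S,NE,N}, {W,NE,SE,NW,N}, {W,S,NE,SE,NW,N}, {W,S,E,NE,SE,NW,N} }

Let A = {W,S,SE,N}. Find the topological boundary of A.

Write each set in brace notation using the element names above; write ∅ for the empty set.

opens ⊆ A: ∅, {S}, {W}, {W,S}; union → int = {W,S}
complement {E,NE,NW}; its interior ∅; cl(A) = X∖∅ = {W,S,E,NE,SE,NW,N}
boundary = {W,S,E,NE,SE,NW,N} ∖ {W,S} = {E,NE,SE,NW,N}

{E,NE,SE,NW,N}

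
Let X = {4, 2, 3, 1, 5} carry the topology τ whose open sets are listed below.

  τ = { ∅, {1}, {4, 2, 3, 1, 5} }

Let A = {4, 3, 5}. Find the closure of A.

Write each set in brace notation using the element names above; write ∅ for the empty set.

complement {2, 1}; its interior {1}; cl(A) = X∖{1} = {4, 2, 3, 5}

{4, 2, 3, 5}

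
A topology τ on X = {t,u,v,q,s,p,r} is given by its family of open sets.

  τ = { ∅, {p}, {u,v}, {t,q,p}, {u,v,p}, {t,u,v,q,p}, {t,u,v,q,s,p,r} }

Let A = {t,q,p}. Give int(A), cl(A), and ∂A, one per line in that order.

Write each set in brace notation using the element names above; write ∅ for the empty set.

opens ⊆ A: ∅, {p}, {t,q,p}; union → int = {t,q,p}
complement {u,v,s,r}; its interior {u,v}; cl(A) = X∖{u,v} = {t,q,s,p,r}
boundary = {t,q,s,p,r} ∖ {t,q,p} = {s,r}

int(A) = {t,q,p}
cl(A)  = {t,q,s,p,r}
∂A     = {s,r}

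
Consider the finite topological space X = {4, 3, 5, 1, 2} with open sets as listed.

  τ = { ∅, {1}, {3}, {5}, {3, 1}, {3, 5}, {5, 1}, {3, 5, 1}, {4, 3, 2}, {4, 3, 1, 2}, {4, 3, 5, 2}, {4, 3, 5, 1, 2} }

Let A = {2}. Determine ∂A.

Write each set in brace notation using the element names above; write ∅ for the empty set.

interior: largest open inside A is ∅ (from ∅)
cl via duality: int({4, 3, 5, 1}) = {3, 5, 1}, so X∖{3, 5, 1} = {4, 2}
cl∖int = {4, 2}

{4, 2}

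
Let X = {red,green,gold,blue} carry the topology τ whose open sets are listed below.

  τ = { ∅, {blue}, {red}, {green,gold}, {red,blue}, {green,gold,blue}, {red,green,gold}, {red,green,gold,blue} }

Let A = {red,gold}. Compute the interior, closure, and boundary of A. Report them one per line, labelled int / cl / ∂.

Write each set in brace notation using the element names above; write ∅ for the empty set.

interior: largest open inside A is {red} (from ∅, {red})
cl via duality: int({green,blue}) = {blue}, so X∖{blue} = {red,green,gold}
cl∖int = {green,gold}

int(A) = {red}
cl(A)  = {red,green,gold}
∂A     = {green,gold}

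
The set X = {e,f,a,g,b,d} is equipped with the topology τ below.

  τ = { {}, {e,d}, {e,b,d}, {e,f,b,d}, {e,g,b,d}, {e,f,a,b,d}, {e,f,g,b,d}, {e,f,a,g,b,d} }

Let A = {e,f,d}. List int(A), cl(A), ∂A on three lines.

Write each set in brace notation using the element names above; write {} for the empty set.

opens ⊆ A: {}, {e,d}; union → int = {e,d}
complement {a,g,b}; its interior {}; cl(A) = X∖{} = {e,f,a,g,b,d}
boundary = {e,f,a,g,b,d} ∖ {e,d} = {f,a,g,b}

int(A) = {e,d}
cl(A)  = {e,f,a,g,b,d}
∂A     = {f,a,g,b}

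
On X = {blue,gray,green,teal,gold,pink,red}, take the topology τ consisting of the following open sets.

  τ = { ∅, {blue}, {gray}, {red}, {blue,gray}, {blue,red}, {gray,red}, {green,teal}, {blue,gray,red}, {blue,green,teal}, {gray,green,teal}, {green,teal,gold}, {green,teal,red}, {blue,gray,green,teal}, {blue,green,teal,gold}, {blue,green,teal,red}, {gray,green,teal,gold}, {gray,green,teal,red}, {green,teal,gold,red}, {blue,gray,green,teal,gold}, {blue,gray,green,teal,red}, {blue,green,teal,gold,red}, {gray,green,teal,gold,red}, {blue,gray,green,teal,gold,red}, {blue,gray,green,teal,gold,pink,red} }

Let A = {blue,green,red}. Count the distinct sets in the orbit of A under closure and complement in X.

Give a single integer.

closure: X∖int(X∖A) = X∖{gray} = {blue,green,teal,gold,pink,red}
Let k=closure and c=complement:
  1. A     = {blue,green,red}
  2. kA    = {blue,green,teal,gold,pink,red}
  3. cA    = {gray,teal,gold,pink}
  4. ckA   = {gray}
  5. kcA   = {gray,green,teal,gold,pink}
  6. kckA  = {gray,pink}
  7. ckcA  = {blue,red}
  8. ckckA = {blue,green,teal,gold,red}
  9. kckcA = {blue,pink,red}
  10. ckckcA = {gray,green,teal,gold}
— saturated at 10

10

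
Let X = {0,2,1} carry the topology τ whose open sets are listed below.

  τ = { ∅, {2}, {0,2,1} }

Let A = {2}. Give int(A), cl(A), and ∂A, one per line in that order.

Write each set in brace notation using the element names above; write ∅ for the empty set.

int(A) = {2}
cl(A)  = {0,2,1}
∂A     = {0,1}

interior: largest open inside A is {2} (from ∅, {2})
cl via duality: int({0,1}) = ∅, so X∖∅ = {0,2,1}
cl∖int = {0,1}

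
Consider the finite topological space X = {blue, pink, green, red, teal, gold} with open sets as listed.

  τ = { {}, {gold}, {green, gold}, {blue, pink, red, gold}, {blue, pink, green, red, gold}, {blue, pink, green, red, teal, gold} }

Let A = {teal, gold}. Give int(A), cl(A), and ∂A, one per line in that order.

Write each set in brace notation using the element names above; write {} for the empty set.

int(A) = {gold}
cl(A)  = {blue, pink, green, red, teal, gold}
∂A     = {blue, pink, green, red, teal}

open subsets of A: {}, {gold}; so int(A) = {gold}
closure: X∖int(X∖A) = X∖{} = {blue, pink, green, red, teal, gold}
∂A = {blue, pink, green, red, teal, gold} minus {gold} = {blue, pink, green, red, teal}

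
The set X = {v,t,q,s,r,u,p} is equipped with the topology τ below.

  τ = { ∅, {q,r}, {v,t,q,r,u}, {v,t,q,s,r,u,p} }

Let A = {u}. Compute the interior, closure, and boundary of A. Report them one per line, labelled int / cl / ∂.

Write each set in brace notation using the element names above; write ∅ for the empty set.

opens ⊆ A: ∅; union → int = ∅
complement {v,t,q,s,r,p}; its interior {q,r}; cl(A) = X∖{q,r} = {v,t,s,u,p}
boundary = {v,t,s,u,p} ∖ ∅ = {v,t,s,u,p}

int(A) = ∅
cl(A)  = {v,t,s,u,p}
∂A     = {v,t,s,u,p}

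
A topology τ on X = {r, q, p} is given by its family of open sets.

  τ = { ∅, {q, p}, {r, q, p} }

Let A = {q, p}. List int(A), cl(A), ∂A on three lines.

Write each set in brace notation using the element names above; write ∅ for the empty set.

int(A) = {q, p}
cl(A)  = {r, q, p}
∂A     = {r}

opens ⊆ A: ∅, {q, p}; union → int = {q, p}
complement {r}; its interior ∅; cl(A) = X∖∅ = {r, q, p}
boundary = {r, q, p} ∖ {q, p} = {r}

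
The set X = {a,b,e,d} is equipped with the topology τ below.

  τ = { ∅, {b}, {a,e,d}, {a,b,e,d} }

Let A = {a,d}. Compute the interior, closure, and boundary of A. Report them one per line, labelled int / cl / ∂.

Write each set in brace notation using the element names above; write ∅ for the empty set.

int(A) = ∅
cl(A)  = {a,e,d}
∂A     = {a,e,d}

opens ⊆ A: ∅; union → int = ∅
complement {b,e}; its interior {b}; cl(A) = X∖{b} = {a,e,d}
boundary = {a,e,d} ∖ ∅ = {a,e,d}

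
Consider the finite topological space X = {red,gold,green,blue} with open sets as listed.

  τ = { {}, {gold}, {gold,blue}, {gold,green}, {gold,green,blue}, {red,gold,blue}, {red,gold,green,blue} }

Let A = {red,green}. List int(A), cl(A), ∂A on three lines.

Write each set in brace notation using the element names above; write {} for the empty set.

int(A) = {}
cl(A)  = {red,green}
∂A     = {red,green}

opens ⊆ A: {}; union → int = {}
complement {gold,blue}; its interior {gold,blue}; cl(A) = X∖{gold,blue} = {red,green}
boundary = {red,green} ∖ {} = {red,green}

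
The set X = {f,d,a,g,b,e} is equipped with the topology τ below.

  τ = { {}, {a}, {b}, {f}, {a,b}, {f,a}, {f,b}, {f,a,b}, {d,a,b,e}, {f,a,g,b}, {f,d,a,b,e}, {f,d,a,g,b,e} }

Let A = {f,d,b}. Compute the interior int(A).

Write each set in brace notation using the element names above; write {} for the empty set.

open subsets of A: {}, {f}, {b}, {f,b}; so int(A) = {f,b}

{f,b}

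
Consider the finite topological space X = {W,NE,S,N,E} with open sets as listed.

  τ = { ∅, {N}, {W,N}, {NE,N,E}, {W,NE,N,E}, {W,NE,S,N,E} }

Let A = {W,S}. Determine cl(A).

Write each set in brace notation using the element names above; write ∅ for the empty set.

{W,S}

closure: X∖int(X∖A) = X∖{NE,N,E} = {W,S}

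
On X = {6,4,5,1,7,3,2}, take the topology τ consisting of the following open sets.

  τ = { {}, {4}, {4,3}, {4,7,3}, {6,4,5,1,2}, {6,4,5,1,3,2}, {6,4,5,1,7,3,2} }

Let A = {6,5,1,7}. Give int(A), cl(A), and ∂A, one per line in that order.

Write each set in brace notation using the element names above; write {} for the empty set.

int(A) = {}
cl(A)  = {6,5,1,7,2}
∂A     = {6,5,1,7,2}

open subsets of A: {}; so int(A) = {}
closure: X∖int(X∖A) = X∖{4,3} = {6,5,1,7,2}
∂A = {6,5,1,7,2} minus {} = {6,5,1,7,2}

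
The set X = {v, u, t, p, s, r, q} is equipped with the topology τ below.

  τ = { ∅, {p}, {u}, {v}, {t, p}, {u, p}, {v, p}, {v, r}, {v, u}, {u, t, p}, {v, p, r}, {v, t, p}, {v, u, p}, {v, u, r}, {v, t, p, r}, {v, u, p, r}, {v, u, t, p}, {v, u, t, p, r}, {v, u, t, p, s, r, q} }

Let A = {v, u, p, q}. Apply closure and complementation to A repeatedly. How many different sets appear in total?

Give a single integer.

6

closure: X∖int(X∖A) = X∖∅ = {v, u, t, p, s, r, q}
Let k=closure and c=complement:
  1. A     = {v, u, p, q}
  2. kA    = {v, u, t, p, s, r, q}
  3. cA    = {t, s, r}
  4. ckA   = ∅
  5. kcA   = {t, s, r, q}
  6. ckcA  = {v, u, p}
— saturated at 6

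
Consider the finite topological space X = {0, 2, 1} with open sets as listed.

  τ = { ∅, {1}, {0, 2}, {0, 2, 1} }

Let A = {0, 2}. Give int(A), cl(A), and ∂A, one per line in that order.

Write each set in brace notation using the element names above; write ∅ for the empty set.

interior: largest open inside A is {0, 2} (from ∅, {0, 2})
cl via duality: int({1}) = {1}, so X∖{1} = {0, 2}
cl∖int = ∅

int(A) = {0, 2}
cl(A)  = {0, 2}
∂A     = ∅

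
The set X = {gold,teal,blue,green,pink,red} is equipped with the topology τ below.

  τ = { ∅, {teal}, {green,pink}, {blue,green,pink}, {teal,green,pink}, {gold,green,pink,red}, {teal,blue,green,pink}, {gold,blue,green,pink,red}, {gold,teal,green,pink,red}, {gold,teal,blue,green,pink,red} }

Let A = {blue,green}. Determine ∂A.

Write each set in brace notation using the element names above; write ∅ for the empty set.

U open, U⊆A: ∅. int(A) = ⋃ = ∅
X∖A={gold,teal,pink,red}, int(X∖A)={teal}, hence cl(A)={gold,blue,green,pink,red}
∂A: remove int from cl → {gold,blue,green,pink,red}

{gold,blue,green,pink,red}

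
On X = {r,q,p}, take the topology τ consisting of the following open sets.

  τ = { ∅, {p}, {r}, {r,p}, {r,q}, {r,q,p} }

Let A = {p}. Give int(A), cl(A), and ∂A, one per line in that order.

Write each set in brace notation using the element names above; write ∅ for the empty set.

int(A) = {p}
cl(A)  = {p}
∂A     = ∅

open subsets of A: ∅, {p}; so int(A) = {p}
closure: X∖int(X∖A) = X∖{r,q} = {p}
∂A = {p} minus {p} = ∅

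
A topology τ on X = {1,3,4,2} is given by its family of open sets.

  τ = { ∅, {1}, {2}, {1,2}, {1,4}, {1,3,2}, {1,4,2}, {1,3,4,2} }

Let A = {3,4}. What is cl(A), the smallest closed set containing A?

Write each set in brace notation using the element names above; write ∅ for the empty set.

closure: X∖int(X∖A) = X∖{1,2} = {3,4}

{3,4}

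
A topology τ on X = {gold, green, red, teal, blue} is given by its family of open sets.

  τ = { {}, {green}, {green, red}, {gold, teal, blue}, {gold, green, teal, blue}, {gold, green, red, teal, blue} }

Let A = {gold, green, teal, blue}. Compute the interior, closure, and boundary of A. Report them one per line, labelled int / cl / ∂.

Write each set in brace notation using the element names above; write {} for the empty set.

U open, U⊆A: {}, {green}, {gold, teal, blue}, {gold, green, teal, blue}. int(A) = ⋃ = {gold, green, teal, blue}
X∖A={red}, int(X∖A)={}, hence cl(A)={gold, green, red, teal, blue}
∂A: remove int from cl → {red}

int(A) = {gold, green, teal, blue}
cl(A)  = {gold, green, red, teal, blue}
∂A     = {red}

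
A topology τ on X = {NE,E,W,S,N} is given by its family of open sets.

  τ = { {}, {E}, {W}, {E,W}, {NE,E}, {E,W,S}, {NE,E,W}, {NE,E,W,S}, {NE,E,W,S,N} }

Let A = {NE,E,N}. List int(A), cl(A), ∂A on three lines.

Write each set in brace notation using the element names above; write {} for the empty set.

opens ⊆ A: {}, {E}, {NE,E}; union → int = {NE,E}
complement {W,S}; its interior {W}; cl(A) = X∖{W} = {NE,E,S,N}
boundary = {NE,E,S,N} ∖ {NE,E} = {S,N}

int(A) = {NE,E}
cl(A)  = {NE,E,S,N}
∂A     = {S,N}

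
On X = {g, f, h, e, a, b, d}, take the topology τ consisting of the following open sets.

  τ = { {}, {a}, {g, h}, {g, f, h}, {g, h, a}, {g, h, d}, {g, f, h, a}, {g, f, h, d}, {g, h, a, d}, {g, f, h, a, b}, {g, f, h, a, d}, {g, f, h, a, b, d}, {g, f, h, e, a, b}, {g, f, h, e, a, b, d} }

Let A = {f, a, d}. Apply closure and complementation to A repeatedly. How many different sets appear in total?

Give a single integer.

8

closure: X∖int(X∖A) = X∖{g, h} = {f, e, a, b, d}
Let k=closure and c=complement:
  1. A     = {f, a, d}
  2. kA    = {f, e, a, b, d}
  3. cA    = {g, h, e, b}
  4. ckA   = {g, h}
  5. kcA   = {g, f, h, e, b, d}
  6. ckcA  = {a}
  7. kckcA = {e, a, b}
  8. ckckcA = {g, f, h, d}
— saturated at 8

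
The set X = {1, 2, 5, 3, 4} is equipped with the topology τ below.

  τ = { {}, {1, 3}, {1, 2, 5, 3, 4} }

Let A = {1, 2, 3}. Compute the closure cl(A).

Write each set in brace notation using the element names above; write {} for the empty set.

X∖A={5, 4}, int(X∖A)={}, hence cl(A)={1, 2, 5, 3, 4}

{1, 2, 5, 3, 4}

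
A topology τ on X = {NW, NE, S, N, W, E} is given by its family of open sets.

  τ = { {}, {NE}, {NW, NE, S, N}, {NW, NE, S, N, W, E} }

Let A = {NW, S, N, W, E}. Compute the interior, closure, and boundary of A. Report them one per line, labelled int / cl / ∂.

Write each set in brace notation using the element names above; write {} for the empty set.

int(A) = {}
cl(A)  = {NW, S, N, W, E}
∂A     = {NW, S, N, W, E}

open subsets of A: {}; so int(A) = {}
closure: X∖int(X∖A) = X∖{NE} = {NW, S, N, W, E}
∂A = {NW, S, N, W, E} minus {} = {NW, S, N, W, E}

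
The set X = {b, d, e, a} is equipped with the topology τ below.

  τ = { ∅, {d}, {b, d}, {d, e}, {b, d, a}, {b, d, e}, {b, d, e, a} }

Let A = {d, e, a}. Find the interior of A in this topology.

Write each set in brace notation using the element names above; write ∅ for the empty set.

{d, e}

opens ⊆ A: ∅, {d}, {d, e}; union → int = {d, e}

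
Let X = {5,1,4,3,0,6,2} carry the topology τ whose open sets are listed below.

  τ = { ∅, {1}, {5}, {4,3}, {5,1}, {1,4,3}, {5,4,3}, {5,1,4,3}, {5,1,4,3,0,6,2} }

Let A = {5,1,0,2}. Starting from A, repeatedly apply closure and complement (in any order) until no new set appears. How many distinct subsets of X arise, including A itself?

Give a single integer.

6

closure: X∖int(X∖A) = X∖{4,3} = {5,1,0,6,2}
Let k=closure and c=complement:
  1. A     = {5,1,0,2}
  2. kA    = {5,1,0,6,2}
  3. cA    = {4,3,6}
  4. ckA   = {4,3}
  5. kcA   = {4,3,0,6,2}
  6. ckcA  = {5,1}
— saturated at 6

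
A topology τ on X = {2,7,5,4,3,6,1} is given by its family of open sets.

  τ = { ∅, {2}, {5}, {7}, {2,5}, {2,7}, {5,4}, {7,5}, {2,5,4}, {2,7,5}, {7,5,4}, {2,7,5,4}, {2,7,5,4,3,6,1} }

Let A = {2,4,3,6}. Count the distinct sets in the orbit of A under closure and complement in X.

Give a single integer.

X∖A={7,5,1}, int(X∖A)={7,5}, hence cl(A)={2,4,3,6,1}
Orbit (k=closure, c=complement):
  1. A     = {2,4,3,6}
  2. kA    = {2,4,3,6,1}
  3. cA    = {7,5,1}
  4. ckA   = {7,5}
  5. kcA   = {7,5,4,3,6,1}
  6. ckcA  = {2}
  7. kckcA = {2,3,6,1}
  8. ckckcA = {7,5,4}
(closed under both — stop)

8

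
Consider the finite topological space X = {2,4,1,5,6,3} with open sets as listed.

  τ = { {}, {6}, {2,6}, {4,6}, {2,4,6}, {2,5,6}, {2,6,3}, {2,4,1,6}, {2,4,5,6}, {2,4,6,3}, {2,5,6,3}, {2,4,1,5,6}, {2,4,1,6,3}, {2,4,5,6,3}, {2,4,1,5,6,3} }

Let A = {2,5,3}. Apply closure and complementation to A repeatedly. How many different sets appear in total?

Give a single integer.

6

complement {4,1,6}; its interior {4,6}; cl(A) = X∖{4,6} = {2,1,5,3}
With k = closure, c = complement:
  1. A     = {2,5,3}
  2. kA    = {2,1,5,3}
  3. cA    = {4,1,6}
  4. ckA   = {4,6}
  5. kcA   = {2,4,1,5,6,3}
  6. ckcA  = {}
k, c of each give nothing new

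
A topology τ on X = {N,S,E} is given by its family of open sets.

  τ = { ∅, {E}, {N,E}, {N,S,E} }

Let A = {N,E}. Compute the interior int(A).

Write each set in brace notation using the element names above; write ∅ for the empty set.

opens ⊆ A: ∅, {E}, {N,E}; union → int = {N,E}

{N,E}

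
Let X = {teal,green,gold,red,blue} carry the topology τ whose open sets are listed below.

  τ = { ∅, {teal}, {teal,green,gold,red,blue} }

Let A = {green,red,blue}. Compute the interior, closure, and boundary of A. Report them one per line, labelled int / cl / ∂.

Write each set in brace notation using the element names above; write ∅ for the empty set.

int(A) = ∅
cl(A)  = {green,gold,red,blue}
∂A     = {green,gold,red,blue}

opens ⊆ A: ∅; union → int = ∅
complement {teal,gold}; its interior {teal}; cl(A) = X∖{teal} = {green,gold,red,blue}
boundary = {green,gold,red,blue} ∖ ∅ = {green,gold,red,blue}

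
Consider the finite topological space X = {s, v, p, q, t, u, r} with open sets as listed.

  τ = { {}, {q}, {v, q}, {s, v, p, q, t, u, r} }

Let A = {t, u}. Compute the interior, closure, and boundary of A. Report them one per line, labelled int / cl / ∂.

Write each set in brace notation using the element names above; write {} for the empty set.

open subsets of A: {}; so int(A) = {}
closure: X∖int(X∖A) = X∖{v, q} = {s, p, t, u, r}
∂A = {s, p, t, u, r} minus {} = {s, p, t, u, r}

int(A) = {}
cl(A)  = {s, p, t, u, r}
∂A     = {s, p, t, u, r}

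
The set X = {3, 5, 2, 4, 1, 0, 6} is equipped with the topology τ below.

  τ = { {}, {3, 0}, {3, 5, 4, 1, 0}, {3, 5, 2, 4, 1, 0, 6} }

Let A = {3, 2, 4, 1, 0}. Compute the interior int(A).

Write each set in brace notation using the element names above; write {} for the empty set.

{3, 0}

U open, U⊆A: {}, {3, 0}. int(A) = ⋃ = {3, 0}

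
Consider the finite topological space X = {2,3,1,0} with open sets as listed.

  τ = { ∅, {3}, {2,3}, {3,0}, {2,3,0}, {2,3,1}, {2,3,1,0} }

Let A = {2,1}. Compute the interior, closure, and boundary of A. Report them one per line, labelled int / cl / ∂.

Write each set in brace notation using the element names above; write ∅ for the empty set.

U open, U⊆A: ∅. int(A) = ⋃ = ∅
X∖A={3,0}, int(X∖A)={3,0}, hence cl(A)={2,1}
∂A: remove int from cl → {2,1}

int(A) = ∅
cl(A)  = {2,1}
∂A     = {2,1}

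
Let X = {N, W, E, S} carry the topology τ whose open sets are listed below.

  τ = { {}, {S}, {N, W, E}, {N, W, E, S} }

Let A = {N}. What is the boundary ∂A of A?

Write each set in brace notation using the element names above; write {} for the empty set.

{N, W, E}

U open, U⊆A: {}. int(A) = ⋃ = {}
X∖A={W, E, S}, int(X∖A)={S}, hence cl(A)={N, W, E}
∂A: remove int from cl → {N, W, E}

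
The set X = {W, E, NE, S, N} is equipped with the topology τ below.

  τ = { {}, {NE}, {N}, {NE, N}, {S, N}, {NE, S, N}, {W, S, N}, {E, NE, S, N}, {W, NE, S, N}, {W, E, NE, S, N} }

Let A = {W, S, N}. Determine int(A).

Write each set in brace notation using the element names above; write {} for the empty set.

opens ⊆ A: {}, {N}, {S, N}, {W, S, N}; union → int = {W, S, N}

{W, S, N}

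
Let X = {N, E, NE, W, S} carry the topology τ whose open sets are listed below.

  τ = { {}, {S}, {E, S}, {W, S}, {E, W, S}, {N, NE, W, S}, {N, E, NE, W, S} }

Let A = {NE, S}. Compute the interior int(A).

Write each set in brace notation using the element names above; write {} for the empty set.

opens ⊆ A: {}, {S}; union → int = {S}

{S}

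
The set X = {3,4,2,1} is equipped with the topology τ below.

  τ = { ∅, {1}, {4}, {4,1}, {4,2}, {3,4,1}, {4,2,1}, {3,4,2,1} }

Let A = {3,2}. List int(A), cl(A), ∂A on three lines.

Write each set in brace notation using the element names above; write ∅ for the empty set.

opens ⊆ A: ∅; union → int = ∅
complement {4,1}; its interior {4,1}; cl(A) = X∖{4,1} = {3,2}
boundary = {3,2} ∖ ∅ = {3,2}

int(A) = ∅
cl(A)  = {3,2}
∂A     = {3,2}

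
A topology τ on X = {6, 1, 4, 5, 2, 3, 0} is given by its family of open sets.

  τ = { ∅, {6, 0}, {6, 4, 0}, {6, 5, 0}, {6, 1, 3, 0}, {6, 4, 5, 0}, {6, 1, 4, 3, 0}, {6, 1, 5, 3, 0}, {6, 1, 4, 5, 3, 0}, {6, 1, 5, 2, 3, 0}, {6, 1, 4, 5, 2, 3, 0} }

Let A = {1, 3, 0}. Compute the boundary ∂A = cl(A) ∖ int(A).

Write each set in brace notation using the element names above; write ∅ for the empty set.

{6, 1, 4, 5, 2, 3, 0}

opens ⊆ A: ∅; union → int = ∅
complement {6, 4, 5, 2}; its interior ∅; cl(A) = X∖∅ = {6, 1, 4, 5, 2, 3, 0}
boundary = {6, 1, 4, 5, 2, 3, 0} ∖ ∅ = {6, 1, 4, 5, 2, 3, 0}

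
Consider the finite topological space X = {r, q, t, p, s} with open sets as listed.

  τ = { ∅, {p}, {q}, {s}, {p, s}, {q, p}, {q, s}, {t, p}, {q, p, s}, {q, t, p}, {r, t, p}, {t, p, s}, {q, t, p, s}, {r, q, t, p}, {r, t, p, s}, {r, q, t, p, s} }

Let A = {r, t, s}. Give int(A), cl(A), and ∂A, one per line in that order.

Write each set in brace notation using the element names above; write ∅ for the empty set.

int(A) = {s}
cl(A)  = {r, t, s}
∂A     = {r, t}

interior: largest open inside A is {s} (from ∅, {s})
cl via duality: int({q, p}) = {q, p}, so X∖{q, p} = {r, t, s}
cl∖int = {r, t}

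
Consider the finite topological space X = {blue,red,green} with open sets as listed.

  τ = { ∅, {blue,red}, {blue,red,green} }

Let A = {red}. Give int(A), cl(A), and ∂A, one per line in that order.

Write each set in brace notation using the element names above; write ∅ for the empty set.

int(A) = ∅
cl(A)  = {blue,red,green}
∂A     = {blue,red,green}

open subsets of A: ∅; so int(A) = ∅
closure: X∖int(X∖A) = X∖∅ = {blue,red,green}
∂A = {blue,red,green} minus ∅ = {blue,red,green}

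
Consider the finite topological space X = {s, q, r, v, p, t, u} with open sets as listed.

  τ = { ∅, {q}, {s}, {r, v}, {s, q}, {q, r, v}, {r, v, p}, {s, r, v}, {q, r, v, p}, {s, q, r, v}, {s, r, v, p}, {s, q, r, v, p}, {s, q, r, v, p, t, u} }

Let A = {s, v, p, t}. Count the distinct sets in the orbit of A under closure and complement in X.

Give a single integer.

10

X∖A={q, r, u}, int(X∖A)={q}, hence cl(A)={s, r, v, p, t, u}
Orbit (k=closure, c=complement):
  1. A     = {s, v, p, t}
  2. kA    = {s, r, v, p, t, u}
  3. cA    = {q, r, u}
  4. ckA   = {q}
  5. kcA   = {q, r, v, p, t, u}
  6. kckA  = {q, t, u}
  7. ckcA  = {s}
  8. ckckA = {s, r, v, p}
  9. kckcA = {s, t, u}
  10. ckckcA = {q, r, v, p}
(closed under both — stop)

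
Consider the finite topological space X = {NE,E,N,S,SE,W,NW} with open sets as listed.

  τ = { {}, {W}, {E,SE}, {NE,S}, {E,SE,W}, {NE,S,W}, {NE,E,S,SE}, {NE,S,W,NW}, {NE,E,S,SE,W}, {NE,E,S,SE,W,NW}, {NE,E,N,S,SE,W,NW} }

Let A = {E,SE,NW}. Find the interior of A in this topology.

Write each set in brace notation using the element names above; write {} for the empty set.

{E,SE}

U open, U⊆A: {}, {E,SE}. int(A) = ⋃ = {E,SE}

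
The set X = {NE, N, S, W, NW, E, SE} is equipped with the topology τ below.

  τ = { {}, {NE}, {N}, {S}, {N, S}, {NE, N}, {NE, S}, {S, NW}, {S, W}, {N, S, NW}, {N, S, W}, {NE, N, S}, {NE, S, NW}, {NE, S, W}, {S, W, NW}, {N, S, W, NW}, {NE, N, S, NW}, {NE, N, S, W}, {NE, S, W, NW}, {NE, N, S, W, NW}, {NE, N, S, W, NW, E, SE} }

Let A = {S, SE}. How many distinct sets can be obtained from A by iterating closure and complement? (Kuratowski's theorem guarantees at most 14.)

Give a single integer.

complement {NE, N, W, NW, E}; its interior {NE, N}; cl(A) = X∖{NE, N} = {S, W, NW, E, SE}
With k = closure, c = complement:
  1. A     = {S, SE}
  2. kA    = {S, W, NW, E, SE}
  3. cA    = {NE, N, W, NW, E}
  4. ckA   = {NE, N}
  5. kcA   = {NE, N, W, NW, E, SE}
  6. kckA  = {NE, N, E, SE}
  7. ckcA  = {S}
  8. ckckA = {S, W, NW}
k, c of each give nothing new

8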